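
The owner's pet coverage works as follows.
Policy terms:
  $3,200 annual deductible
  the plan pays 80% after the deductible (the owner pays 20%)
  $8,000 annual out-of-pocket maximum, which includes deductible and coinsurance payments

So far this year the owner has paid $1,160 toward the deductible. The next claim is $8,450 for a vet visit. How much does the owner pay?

Deductible still to meet: $3,200 − $1,160 = $2,040.
After the $2,040 deductible portion, $8,450 − $2,040 = $6,410 is subject to coinsurance.
Coinsurance: $6,410 × 20% = $1,282.
So the owner owes $2,040 + $1,282 = $3,322 before any cap.
Year-to-date out-of-pocket becomes $1,160 + $3,322 = $4,482, still under the $8,000 maximum, so no cap applies.

$3,322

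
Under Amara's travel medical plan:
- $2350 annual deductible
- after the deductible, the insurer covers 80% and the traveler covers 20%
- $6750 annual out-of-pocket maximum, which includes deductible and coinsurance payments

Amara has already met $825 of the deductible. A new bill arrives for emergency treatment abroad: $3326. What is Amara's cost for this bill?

$1885.20

$825 of the $2350 deductible is already met, leaving $1525.
That leaves $3326 − $1525 = $1801 for coinsurance.
Coinsurance: $1801 × 20% = $360.20.
So the traveler owes $1525 + $360.20 = $1885.20 before any cap.
Year-to-date out-of-pocket becomes $825 + $1885.20 = $2710.20, still under the $6750 maximum, so no cap applies.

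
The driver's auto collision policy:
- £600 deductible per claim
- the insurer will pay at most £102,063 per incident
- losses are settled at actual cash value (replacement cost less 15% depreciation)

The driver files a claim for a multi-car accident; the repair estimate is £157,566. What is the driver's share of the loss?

£55,503

At 15% depreciation, ACV = £157,566 − £23,634.90 = £133,931.10.
Subtract the deductible: £133,931.10 − £600 = £133,331.10.
£133,331.10 exceeds the £102,063 limit, so the insurer pays the limit: £102,063.
Out of pocket: £157,566 − £102,063 = £55,503.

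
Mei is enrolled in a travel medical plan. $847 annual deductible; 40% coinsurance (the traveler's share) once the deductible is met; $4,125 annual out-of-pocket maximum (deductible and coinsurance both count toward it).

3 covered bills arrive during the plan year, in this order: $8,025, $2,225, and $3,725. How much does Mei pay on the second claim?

#1 ($8,025): deductible takes $847, $7,178 remains; traveler's 40% is $2,871.20. Traveler pays $3,718.20; OOP now $3,718.20.
#2 ($2,225): deductible met; 40% of $2,225 = $890. Adding that to $3,718.20 gives $4,608.20, past the $4,125 cap; traveler pays only $4,125 − $3,718.20 = $406.80.

$406.80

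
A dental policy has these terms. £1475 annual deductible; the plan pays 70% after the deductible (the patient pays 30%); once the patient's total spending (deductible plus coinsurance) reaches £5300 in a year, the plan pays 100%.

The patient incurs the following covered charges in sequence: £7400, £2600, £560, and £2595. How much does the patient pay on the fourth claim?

Claim 1 (£7400): deductible takes £1475, £5925 remains; patient's 30% is £1777.50. Patient pays £3252.50; OOP now £3252.50.
Claim 2 (£2600): deductible met; 30% of £2600 = £780. Cost to patient: £780. OOP to date £4032.50.
Claim 3 (£560): deductible met; 30% of £560 = £168. Cost to patient: £168. OOP to date £4200.50.
Claim 4 (£2595): deductible already satisfied, so patient's share is 30% × £2595 = £778.50. Patient owes £778.50 (running OOP £4979).

£778.50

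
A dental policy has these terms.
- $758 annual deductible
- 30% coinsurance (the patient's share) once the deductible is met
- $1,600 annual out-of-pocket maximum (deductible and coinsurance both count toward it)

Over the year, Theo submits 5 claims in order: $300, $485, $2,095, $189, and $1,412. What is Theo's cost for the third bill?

Claim 1 — $300: all of it applies to the deductible. Patient pays $300; OOP now $300.
Claim 2 — $485: $458 to deductible, leaving $27; 30% of $27 = $8.10. Cost to patient: $466.10. OOP to date $766.10.
Claim 3 — $2,095: 30% coinsurance on $2,095 = $628.50. Patient owes $628.50 (running OOP $1,394.60).

$628.50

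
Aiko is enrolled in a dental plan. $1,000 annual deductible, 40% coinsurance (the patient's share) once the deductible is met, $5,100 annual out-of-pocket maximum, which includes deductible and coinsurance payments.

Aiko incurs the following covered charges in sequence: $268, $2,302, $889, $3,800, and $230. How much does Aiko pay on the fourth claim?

Claim 1 — $268: entire amount goes to the deductible. Cost to patient: $268. OOP to date $268.
Claim 2 — $2,302: deductible takes $732, $1,570 remains; coinsurance $1,570 × 40% = $628. Cost to patient: $1,360. OOP to date $1,628.
Claim 3 — $889: deductible met; 40% of $889 = $355.60. Patient pays $355.60; OOP now $1,983.60.
Claim 4 — $3,800: deductible already satisfied, so patient's share is 40% × $3,800 = $1,520. Patient owes $1,520 (running OOP $3,503.60).

$1,520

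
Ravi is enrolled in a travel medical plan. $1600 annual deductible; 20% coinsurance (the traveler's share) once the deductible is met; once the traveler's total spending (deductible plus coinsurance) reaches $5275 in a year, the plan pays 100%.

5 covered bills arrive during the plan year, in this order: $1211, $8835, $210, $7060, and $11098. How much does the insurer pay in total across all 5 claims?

#1 ($1211): entire amount goes to the deductible. Traveler pays $1211; OOP now $1211. Insurer: $1211 − $1211 = $0.
#2 ($8835): $389 finishes the deductible; $8446 goes to coinsurance; traveler's 20% is $1689.20. Cost to traveler: $2078.20. OOP to date $3289.20. Insurer: $8835 − $2078.20 = $6756.80.
#3 ($210): deductible met; 20% of $210 = $42. Traveler owes $42 (running OOP $3331.20). Plan pays $210 − $42 = $168.
#4 ($7060): 20% coinsurance on $7060 = $1412. Traveler pays $1412; OOP now $4743.20. Plan pays $7060 − $1412 = $5648.
#5 ($11098): deductible met; 20% of $11098 = $2219.60. Adding that to $4743.20 gives $6962.80, past the $5275 cap; traveler pays only $5275 − $4743.20 = $531.80. Plan pays $11098 − $531.80 = $10566.20.
Insurer total = bills − traveler's total = $28414 − $5275 = $23139.

$23139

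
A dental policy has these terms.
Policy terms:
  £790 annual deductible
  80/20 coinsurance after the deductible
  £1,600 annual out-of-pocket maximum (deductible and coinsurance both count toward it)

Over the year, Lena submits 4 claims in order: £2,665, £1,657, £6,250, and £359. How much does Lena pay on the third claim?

£103.60

Bill 1, £2,665: £790 finishes the deductible; £1,875 goes to coinsurance; coinsurance £1,875 × 20% = £375. Cost to patient: £1,165. OOP to date £1,165.
Bill 2, £1,657: deductible met; 20% of £1,657 = £331.40. Patient owes £331.40 (running OOP £1,496.40).
Bill 3, £6,250: 20% coinsurance on £6,250 = £1,250. Adding that to £1,496.40 gives £2,746.40, past the £1,600 cap; patient pays only £1,600 − £1,496.40 = £103.60.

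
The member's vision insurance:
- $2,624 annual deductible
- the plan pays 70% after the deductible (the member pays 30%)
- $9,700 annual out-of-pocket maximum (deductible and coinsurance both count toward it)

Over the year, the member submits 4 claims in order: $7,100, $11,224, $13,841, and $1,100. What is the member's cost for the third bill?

$2,366

Claim 1 — $7,100: $2,624 finishes the deductible; $4,476 goes to coinsurance; coinsurance $4,476 × 30% = $1,342.80. Member owes $3,966.80 (running OOP $3,966.80).
Claim 2 — $11,224: deductible met; 30% of $11,224 = $3,367.20. Cost to member: $3,367.20. OOP to date $7,334.
Claim 3 — $13,841: 30% coinsurance on $13,841 = $4,152.30. That would push OOP to $11,486.30, over the $9,700 cap, so member pays $9,700 − $7,334 = $2,366.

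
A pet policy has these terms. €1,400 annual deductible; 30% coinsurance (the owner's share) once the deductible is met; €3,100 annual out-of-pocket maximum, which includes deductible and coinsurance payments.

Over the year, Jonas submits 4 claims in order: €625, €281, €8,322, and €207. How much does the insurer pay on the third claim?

€6,128

Bill 1, €625: all of it applies to the deductible. Owner pays €625; OOP now €625. Plan pays €625 − €625 = €0.
Bill 2, €281: fully absorbed by the deductible. Cost to owner: €281. OOP to date €906. Insurer: €281 − €281 = €0.
Bill 3, €8,322: €494 to deductible, leaving €7,828; owner's 30% is €2,348.40. Deductible plus coinsurance: €494 + €2,348.40 = €2,842.40. That would push OOP to €3,748.40, over the €3,100 cap, so owner pays €3,100 − €906 = €2,194. Insurer: €8,322 − €2,194 = €6,128.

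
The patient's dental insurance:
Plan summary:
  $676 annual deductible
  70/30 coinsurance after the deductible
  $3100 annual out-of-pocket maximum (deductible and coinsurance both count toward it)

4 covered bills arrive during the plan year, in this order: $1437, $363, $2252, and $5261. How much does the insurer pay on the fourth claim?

$3849.80

Claim 1 ($1437): $676 to deductible, leaving $761; patient's 30% is $228.30. Patient pays $904.30; OOP now $904.30. Insurer: $1437 − $904.30 = $532.70.
Claim 2 ($363): deductible met; 30% of $363 = $108.90. Patient pays $108.90; OOP now $1013.20. Plan pays $363 − $108.90 = $254.10.
Claim 3 ($2252): 30% coinsurance on $2252 = $675.60. Cost to patient: $675.60. OOP to date $1688.80. Insurer: $2252 − $675.60 = $1576.40.
Claim 4 ($5261): deductible met; 30% of $5261 = $1578.30. OOP would hit $3267.10 > $3100, so the cap limits the patient to $3100 − $1688.80 = $1411.20. Insurer: $5261 − $1411.20 = $3849.80.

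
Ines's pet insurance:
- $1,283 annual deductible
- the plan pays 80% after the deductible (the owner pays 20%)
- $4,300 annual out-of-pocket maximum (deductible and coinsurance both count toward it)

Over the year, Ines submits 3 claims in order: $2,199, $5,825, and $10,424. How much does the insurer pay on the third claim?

$8,755.20

#1 ($2,199): $1,283 to deductible, leaving $916; coinsurance $916 × 20% = $183.20. Owner owes $1,466.20 (running OOP $1,466.20). Plan pays $2,199 − $1,466.20 = $732.80.
#2 ($5,825): deductible met; 20% of $5,825 = $1,165. Owner pays $1,165; OOP now $2,631.20. Plan pays $5,825 − $1,165 = $4,660.
#3 ($10,424): 20% coinsurance on $10,424 = $2,084.80. That would push OOP to $4,716, over the $4,300 cap, so owner pays $4,300 − $2,631.20 = $1,668.80. Plan pays $10,424 − $1,668.80 = $8,755.20.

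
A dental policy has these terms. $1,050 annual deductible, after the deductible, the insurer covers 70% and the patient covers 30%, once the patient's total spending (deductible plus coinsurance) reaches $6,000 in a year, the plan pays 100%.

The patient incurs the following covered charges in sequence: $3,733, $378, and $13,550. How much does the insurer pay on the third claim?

Claim 1 ($3,733): $1,050 to deductible, leaving $2,683; patient's 30% is $804.90. Patient owes $1,854.90 (running OOP $1,854.90). Plan pays $3,733 − $1,854.90 = $1,878.10.
Claim 2 ($378): 30% coinsurance on $378 = $113.40. Patient pays $113.40; OOP now $1,968.30. Plan pays $378 − $113.40 = $264.60.
Claim 3 ($13,550): deductible already satisfied, so patient's share is 30% × $13,550 = $4,065. That would push OOP to $6,033.30, over the $6,000 cap, so patient pays $6,000 − $1,968.30 = $4,031.70. Plan pays $13,550 − $4,031.70 = $9,518.30.

$9,518.30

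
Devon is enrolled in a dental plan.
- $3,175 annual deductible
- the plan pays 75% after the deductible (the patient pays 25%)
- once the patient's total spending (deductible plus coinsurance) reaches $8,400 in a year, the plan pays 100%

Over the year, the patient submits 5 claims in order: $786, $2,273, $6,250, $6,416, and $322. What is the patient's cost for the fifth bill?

Claim 1 — $786: fully absorbed by the deductible. Cost to patient: $786. OOP to date $786.
Claim 2 — $2,273: fully absorbed by the deductible. Patient pays $2,273; OOP now $3,059.
Claim 3 — $6,250: $116 to deductible, leaving $6,134; patient's 25% is $1,533.50. Patient owes $1,649.50 (running OOP $4,708.50).
Claim 4 — $6,416: deductible already satisfied, so patient's share is 25% × $6,416 = $1,604. Cost to patient: $1,604. OOP to date $6,312.50.
Claim 5 — $322: 25% coinsurance on $322 = $80.50. Patient pays $80.50; OOP now $6,393.

$80.50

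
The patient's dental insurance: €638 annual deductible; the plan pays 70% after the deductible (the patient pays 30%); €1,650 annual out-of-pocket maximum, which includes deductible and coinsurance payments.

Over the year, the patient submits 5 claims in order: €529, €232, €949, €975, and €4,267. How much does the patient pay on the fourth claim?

Bill 1, €529: all of it applies to the deductible. Cost to patient: €529. OOP to date €529.
Bill 2, €232: €109 finishes the deductible; €123 goes to coinsurance; 30% of €123 = €36.90. Patient owes €145.90 (running OOP €674.90).
Bill 3, €949: deductible met; 30% of €949 = €284.70. Patient owes €284.70 (running OOP €959.60).
Bill 4, €975: 30% coinsurance on €975 = €292.50. Cost to patient: €292.50. OOP to date €1,252.10.

€292.50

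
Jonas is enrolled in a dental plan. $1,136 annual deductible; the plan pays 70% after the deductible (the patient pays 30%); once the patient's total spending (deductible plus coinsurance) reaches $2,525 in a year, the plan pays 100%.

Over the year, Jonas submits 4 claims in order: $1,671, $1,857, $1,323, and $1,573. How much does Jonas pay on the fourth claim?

Claim 1 — $1,671: $1,136 finishes the deductible; $535 goes to coinsurance; coinsurance $535 × 30% = $160.50. Patient owes $1,296.50 (running OOP $1,296.50).
Claim 2 — $1,857: deductible already satisfied, so patient's share is 30% × $1,857 = $557.10. Cost to patient: $557.10. OOP to date $1,853.60.
Claim 3 — $1,323: deductible already satisfied, so patient's share is 30% × $1,323 = $396.90. Patient owes $396.90 (running OOP $2,250.50).
Claim 4 — $1,573: deductible already satisfied, so patient's share is 30% × $1,573 = $471.90. That would push OOP to $2,722.40, over the $2,525 cap, so patient pays $2,525 − $2,250.50 = $274.50.

$274.50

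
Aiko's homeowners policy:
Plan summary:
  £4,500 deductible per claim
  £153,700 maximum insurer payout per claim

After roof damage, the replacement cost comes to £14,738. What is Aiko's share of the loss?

£4,500

Less the £4,500 deductible: £14,738 − £4,500 = £10,238.
That's under the £153,700 cap, so the insurer reimburses the full £10,238.
Homeowner's share is the uncovered remainder: £14,738 − £10,238 = £4,500.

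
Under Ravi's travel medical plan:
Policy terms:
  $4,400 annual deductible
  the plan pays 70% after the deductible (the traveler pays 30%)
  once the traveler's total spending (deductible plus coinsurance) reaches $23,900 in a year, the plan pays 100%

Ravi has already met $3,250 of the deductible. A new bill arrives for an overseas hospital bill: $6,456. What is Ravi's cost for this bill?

Deductible still to meet: $4,400 − $3,250 = $1,150.
After the $1,150 deductible portion, $6,456 − $1,150 = $5,306 is subject to coinsurance.
30% of $5,306 = $1,591.80 falls to the traveler.
Traveler responsibility before any cap: $1,150 + $1,591.80 = $2,741.80.
Cumulative spending $3,250 + $2,741.80 = $5,991.80 stays under the $23,900 maximum.

$2,741.80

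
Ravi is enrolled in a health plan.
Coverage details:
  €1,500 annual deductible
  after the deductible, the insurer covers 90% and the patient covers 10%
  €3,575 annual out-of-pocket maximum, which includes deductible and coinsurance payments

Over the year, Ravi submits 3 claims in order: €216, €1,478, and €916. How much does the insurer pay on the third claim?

€824.40

Bill 1, €216: all of it applies to the deductible. Patient owes €216 (running OOP €216). Plan pays €216 − €216 = €0.
Bill 2, €1,478: €1,284 to deductible, leaving €194; 10% of €194 = €19.40. Patient owes €1,303.40 (running OOP €1,519.40). Plan pays €1,478 − €1,303.40 = €174.60.
Bill 3, €916: 10% coinsurance on €916 = €91.60. Patient owes €91.60 (running OOP €1,611). Plan pays €916 − €91.60 = €824.40.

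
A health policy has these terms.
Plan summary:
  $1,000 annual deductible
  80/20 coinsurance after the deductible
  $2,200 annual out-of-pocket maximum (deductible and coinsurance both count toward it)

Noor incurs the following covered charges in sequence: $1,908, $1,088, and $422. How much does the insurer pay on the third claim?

$337.60

#1 ($1,908): deductible takes $1,000, $908 remains; coinsurance $908 × 20% = $181.60. Cost to patient: $1,181.60. OOP to date $1,181.60. Insurer: $1,908 − $1,181.60 = $726.40.
#2 ($1,088): 20% coinsurance on $1,088 = $217.60. Patient pays $217.60; OOP now $1,399.20. Insurer: $1,088 − $217.60 = $870.40.
#3 ($422): deductible already satisfied, so patient's share is 20% × $422 = $84.40. Patient owes $84.40 (running OOP $1,483.60). Plan pays $422 − $84.40 = $337.60.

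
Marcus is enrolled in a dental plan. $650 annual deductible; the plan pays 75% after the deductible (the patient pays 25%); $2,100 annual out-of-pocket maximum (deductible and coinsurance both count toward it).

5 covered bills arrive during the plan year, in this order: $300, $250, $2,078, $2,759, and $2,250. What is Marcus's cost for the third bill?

$594.50

Bill 1, $300: entire amount goes to the deductible. Patient owes $300 (running OOP $300).
Bill 2, $250: entire amount goes to the deductible. Patient owes $250 (running OOP $550).
Bill 3, $2,078: deductible takes $100, $1,978 remains; coinsurance $1,978 × 25% = $494.50. Patient owes $594.50 (running OOP $1,144.50).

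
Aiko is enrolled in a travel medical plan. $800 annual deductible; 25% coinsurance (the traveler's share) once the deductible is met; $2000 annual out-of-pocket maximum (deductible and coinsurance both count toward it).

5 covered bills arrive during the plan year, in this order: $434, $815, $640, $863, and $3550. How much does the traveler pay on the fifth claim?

$712

Bill 1, $434: all of it applies to the deductible. Cost to traveler: $434. OOP to date $434.
Bill 2, $815: deductible takes $366, $449 remains; traveler's 25% is $112.25. Traveler owes $478.25 (running OOP $912.25).
Bill 3, $640: 25% coinsurance on $640 = $160. Traveler pays $160; OOP now $1072.25.
Bill 4, $863: deductible met; 25% of $863 = $215.75. Cost to traveler: $215.75. OOP to date $1288.
Bill 5, $3550: deductible already satisfied, so traveler's share is 25% × $3550 = $887.50. OOP would hit $2175.50 > $2000, so the cap limits the traveler to $2000 − $1288 = $712.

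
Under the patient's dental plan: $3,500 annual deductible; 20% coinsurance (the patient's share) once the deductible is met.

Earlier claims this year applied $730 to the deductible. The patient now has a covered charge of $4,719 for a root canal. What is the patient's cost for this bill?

Deductible still to meet: $3,500 − $730 = $2,770.
After the $2,770 deductible portion, $4,719 − $2,770 = $1,949 is subject to coinsurance.
Patient's 20% share of $1,949 is $389.80.
That puts the patient's cost at $2,770 + $389.80 = $3,159.80.

$3,159.80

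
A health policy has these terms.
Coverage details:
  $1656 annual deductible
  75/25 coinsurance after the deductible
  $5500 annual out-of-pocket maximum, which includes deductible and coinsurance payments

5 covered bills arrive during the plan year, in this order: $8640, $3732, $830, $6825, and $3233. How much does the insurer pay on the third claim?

$622.50

Bill 1, $8640: $1656 to deductible, leaving $6984; 25% of $6984 = $1746. Patient owes $3402 (running OOP $3402). Insurer: $8640 − $3402 = $5238.
Bill 2, $3732: deductible already satisfied, so patient's share is 25% × $3732 = $933. Cost to patient: $933. OOP to date $4335. Plan pays $3732 − $933 = $2799.
Bill 3, $830: 25% coinsurance on $830 = $207.50. Patient pays $207.50; OOP now $4542.50. Plan pays $830 − $207.50 = $622.50.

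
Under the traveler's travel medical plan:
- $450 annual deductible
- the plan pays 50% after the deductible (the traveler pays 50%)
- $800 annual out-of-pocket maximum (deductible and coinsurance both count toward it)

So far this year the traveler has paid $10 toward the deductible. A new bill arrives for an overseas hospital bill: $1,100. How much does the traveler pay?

$770

Remaining deductible: $450 − $10 = $440.
The remaining $660 (= $1,100 − $440) moves to coinsurance.
50% of $660 = $330 falls to the traveler.
So the traveler owes $440 + $330 = $770 before any cap.
Cumulative spending $10 + $770 = $780 stays under the $800 maximum.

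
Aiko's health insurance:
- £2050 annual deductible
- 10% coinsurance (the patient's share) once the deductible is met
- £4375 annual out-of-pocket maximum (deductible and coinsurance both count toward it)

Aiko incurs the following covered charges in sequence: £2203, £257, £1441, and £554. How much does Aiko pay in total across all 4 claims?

#1 (£2203): £2050 to deductible, leaving £153; patient's 10% is £15.30. Patient pays £2065.30; OOP now £2065.30.
#2 (£257): deductible already satisfied, so patient's share is 10% × £257 = £25.70. Cost to patient: £25.70. OOP to date £2091.
#3 (£1441): deductible already satisfied, so patient's share is 10% × £1441 = £144.10. Patient pays £144.10; OOP now £2235.10.
#4 (£554): deductible already satisfied, so patient's share is 10% × £554 = £55.40. Patient owes £55.40 (running OOP £2290.50).
Total paid by the patient: £2065.30 + £25.70 + £144.10 + £55.40 = £2290.50.

£2290.50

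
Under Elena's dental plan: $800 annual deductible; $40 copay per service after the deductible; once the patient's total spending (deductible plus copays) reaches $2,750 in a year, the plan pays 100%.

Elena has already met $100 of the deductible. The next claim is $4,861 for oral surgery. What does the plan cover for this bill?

$100 of the $800 deductible is already met, leaving $700.
After the $700 deductible portion, $4,861 − $700 = $4,161 is subject to the copay.
Copay on this service: $40.
That puts the patient's cost at $700 + $40 = $740 before any cap.
Total out-of-pocket so far would be $100 + $740 = $840, below the $2,750 cap — no reduction.
Insurer pays the balance: $4,861 − $740 = $4,121.

$4,121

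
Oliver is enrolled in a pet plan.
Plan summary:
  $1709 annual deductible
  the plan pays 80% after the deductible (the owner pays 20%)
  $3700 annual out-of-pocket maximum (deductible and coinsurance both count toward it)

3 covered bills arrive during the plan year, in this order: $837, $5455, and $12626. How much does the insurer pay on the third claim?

$11551.60

#1 ($837): fully absorbed by the deductible. Cost to owner: $837. OOP to date $837. Plan pays $837 − $837 = $0.
#2 ($5455): $872 finishes the deductible; $4583 goes to coinsurance; owner's 20% is $916.60. Owner owes $1788.60 (running OOP $2625.60). Insurer: $5455 − $1788.60 = $3666.40.
#3 ($12626): deductible met; 20% of $12626 = $2525.20. Adding that to $2625.60 gives $5150.80, past the $3700 cap; owner pays only $3700 − $2625.60 = $1074.40. Insurer: $12626 − $1074.40 = $11551.60.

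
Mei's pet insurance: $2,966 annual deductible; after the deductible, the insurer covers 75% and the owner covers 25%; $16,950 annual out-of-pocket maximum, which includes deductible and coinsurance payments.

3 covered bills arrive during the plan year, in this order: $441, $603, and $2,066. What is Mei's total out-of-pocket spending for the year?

$3,002

Claim 1 ($441): entire amount goes to the deductible. Owner owes $441 (running OOP $441).
Claim 2 ($603): entire amount goes to the deductible. Owner owes $603 (running OOP $1,044).
Claim 3 ($2,066): deductible takes $1,922, $144 remains; 25% of $144 = $36. Cost to owner: $1,958. OOP to date $3,002.
Total paid by the owner: $441 + $603 + $1,958 = $3,002.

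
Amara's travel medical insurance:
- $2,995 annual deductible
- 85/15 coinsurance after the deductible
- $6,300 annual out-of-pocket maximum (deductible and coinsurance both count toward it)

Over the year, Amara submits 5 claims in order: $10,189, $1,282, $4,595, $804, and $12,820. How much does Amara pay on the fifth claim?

$1,223.75

Claim 1 ($10,189): $2,995 finishes the deductible; $7,194 goes to coinsurance; 15% of $7,194 = $1,079.10. Traveler owes $4,074.10 (running OOP $4,074.10).
Claim 2 ($1,282): 15% coinsurance on $1,282 = $192.30. Traveler owes $192.30 (running OOP $4,266.40).
Claim 3 ($4,595): 15% coinsurance on $4,595 = $689.25. Cost to traveler: $689.25. OOP to date $4,955.65.
Claim 4 ($804): deductible already satisfied, so traveler's share is 15% × $804 = $120.60. Traveler owes $120.60 (running OOP $5,076.25).
Claim 5 ($12,820): deductible already satisfied, so traveler's share is 15% × $12,820 = $1,923. That would push OOP to $6,999.25, over the $6,300 cap, so traveler pays $6,300 − $5,076.25 = $1,223.75.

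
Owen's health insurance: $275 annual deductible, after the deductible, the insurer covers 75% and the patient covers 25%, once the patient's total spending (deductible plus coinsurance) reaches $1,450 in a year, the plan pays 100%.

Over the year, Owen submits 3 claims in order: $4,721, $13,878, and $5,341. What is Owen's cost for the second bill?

Claim 1 ($4,721): deductible takes $275, $4,446 remains; coinsurance $4,446 × 25% = $1,111.50. Patient pays $1,386.50; OOP now $1,386.50.
Claim 2 ($13,878): 25% coinsurance on $13,878 = $3,469.50. That would push OOP to $4,856, over the $1,450 cap, so patient pays $1,450 − $1,386.50 = $63.50.

$63.50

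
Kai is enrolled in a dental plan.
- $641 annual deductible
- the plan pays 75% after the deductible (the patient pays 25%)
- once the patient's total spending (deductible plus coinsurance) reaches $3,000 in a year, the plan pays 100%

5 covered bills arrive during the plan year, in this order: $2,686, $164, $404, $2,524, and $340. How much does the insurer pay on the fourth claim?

$1,893

Claim 1 ($2,686): $641 finishes the deductible; $2,045 goes to coinsurance; patient's 25% is $511.25. Patient owes $1,152.25 (running OOP $1,152.25). Plan pays $2,686 − $1,152.25 = $1,533.75.
Claim 2 ($164): 25% coinsurance on $164 = $41. Cost to patient: $41. OOP to date $1,193.25. Insurer: $164 − $41 = $123.
Claim 3 ($404): deductible met; 25% of $404 = $101. Patient pays $101; OOP now $1,294.25. Plan pays $404 − $101 = $303.
Claim 4 ($2,524): deductible already satisfied, so patient's share is 25% × $2,524 = $631. Patient pays $631; OOP now $1,925.25. Plan pays $2,524 − $631 = $1,893.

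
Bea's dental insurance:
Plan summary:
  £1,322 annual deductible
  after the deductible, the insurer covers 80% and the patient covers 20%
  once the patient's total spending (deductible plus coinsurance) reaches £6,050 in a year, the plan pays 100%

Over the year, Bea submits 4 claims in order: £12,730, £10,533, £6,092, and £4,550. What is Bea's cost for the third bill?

#1 (£12,730): £1,322 finishes the deductible; £11,408 goes to coinsurance; patient's 20% is £2,281.60. Patient owes £3,603.60 (running OOP £3,603.60).
#2 (£10,533): 20% coinsurance on £10,533 = £2,106.60. Patient pays £2,106.60; OOP now £5,710.20.
#3 (£6,092): deductible already satisfied, so patient's share is 20% × £6,092 = £1,218.40. That would push OOP to £6,928.60, over the £6,050 cap, so patient pays £6,050 − £5,710.20 = £339.80.

£339.80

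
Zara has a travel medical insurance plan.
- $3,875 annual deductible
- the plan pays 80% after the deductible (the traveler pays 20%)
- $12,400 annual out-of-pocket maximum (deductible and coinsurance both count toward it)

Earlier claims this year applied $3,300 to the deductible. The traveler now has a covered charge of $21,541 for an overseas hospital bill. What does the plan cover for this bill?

$16,772.80

Remaining deductible: $3,875 − $3,300 = $575.
After the $575 deductible portion, $21,541 − $575 = $20,966 is subject to coinsurance.
Coinsurance: $20,966 × 20% = $4,193.20.
That puts the traveler's cost at $575 + $4,193.20 = $4,768.20 before any cap.
Cumulative spending $3,300 + $4,768.20 = $8,068.20 stays under the $12,400 maximum.
The plan picks up $21,541 − $4,768.20 = $16,772.80.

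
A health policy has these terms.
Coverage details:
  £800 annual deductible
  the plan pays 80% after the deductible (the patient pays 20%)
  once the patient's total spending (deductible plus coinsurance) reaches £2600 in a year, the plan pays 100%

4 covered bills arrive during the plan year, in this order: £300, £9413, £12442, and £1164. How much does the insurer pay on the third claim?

Claim 1 (£300): entire amount goes to the deductible. Cost to patient: £300. OOP to date £300. Plan pays £300 − £300 = £0.
Claim 2 (£9413): £500 to deductible, leaving £8913; patient's 20% is £1782.60. Cost to patient: £2282.60. OOP to date £2582.60. Insurer: £9413 − £2282.60 = £7130.40.
Claim 3 (£12442): deductible already satisfied, so patient's share is 20% × £12442 = £2488.40. OOP would hit £5071 > £2600, so the cap limits the patient to £2600 − £2582.60 = £17.40. Plan pays £12442 − £17.40 = £12424.60.

£12424.60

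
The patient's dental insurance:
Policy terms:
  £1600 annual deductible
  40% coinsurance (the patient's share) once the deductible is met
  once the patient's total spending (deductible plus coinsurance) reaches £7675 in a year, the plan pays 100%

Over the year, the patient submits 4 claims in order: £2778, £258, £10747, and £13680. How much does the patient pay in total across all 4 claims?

Claim 1 — £2778: deductible takes £1600, £1178 remains; 40% of £1178 = £471.20. Patient owes £2071.20 (running OOP £2071.20).
Claim 2 — £258: deductible already satisfied, so patient's share is 40% × £258 = £103.20. Cost to patient: £103.20. OOP to date £2174.40.
Claim 3 — £10747: 40% coinsurance on £10747 = £4298.80. Patient owes £4298.80 (running OOP £6473.20).
Claim 4 — £13680: 40% coinsurance on £13680 = £5472. That would push OOP to £11945.20, over the £7675 cap, so patient pays £7675 − £6473.20 = £1201.80.
Total paid by the patient: £2071.20 + £103.20 + £4298.80 + £1201.80 = £7675.

£7675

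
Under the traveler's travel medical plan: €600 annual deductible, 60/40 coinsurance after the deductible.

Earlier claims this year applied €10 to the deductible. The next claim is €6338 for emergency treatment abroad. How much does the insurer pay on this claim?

Deductible still to meet: €600 − €10 = €590.
That leaves €6338 − €590 = €5748 for coinsurance.
Traveler's 40% share of €5748 is €2299.20.
That puts the traveler's cost at €590 + €2299.20 = €2889.20.
The insurer covers the remainder: €6338 − €2889.20 = €3448.80.

€3448.80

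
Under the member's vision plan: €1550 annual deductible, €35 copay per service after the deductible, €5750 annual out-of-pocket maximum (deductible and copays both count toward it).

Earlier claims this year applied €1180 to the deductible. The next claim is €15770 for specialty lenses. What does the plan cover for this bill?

€15365

Deductible still to meet: €1550 − €1180 = €370.
That leaves €15770 − €370 = €15400 for the copay.
Copay on this service: €35.
So the member owes €370 + €35 = €405 before any cap.
Total out-of-pocket so far would be €1180 + €405 = €1585, below the €5750 cap — no reduction.
The insurer covers the remainder: €15770 − €405 = €15365.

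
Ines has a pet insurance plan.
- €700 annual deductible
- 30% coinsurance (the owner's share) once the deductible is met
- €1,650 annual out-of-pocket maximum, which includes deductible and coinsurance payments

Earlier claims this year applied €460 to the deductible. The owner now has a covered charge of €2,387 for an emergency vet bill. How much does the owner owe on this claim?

€884.10

Remaining deductible: €700 − €460 = €240.
That leaves €2,387 − €240 = €2,147 for coinsurance.
Coinsurance: €2,147 × 30% = €644.10.
Owner responsibility before any cap: €240 + €644.10 = €884.10.
Year-to-date out-of-pocket becomes €460 + €884.10 = €1,344.10, still under the €1,650 maximum, so no cap applies.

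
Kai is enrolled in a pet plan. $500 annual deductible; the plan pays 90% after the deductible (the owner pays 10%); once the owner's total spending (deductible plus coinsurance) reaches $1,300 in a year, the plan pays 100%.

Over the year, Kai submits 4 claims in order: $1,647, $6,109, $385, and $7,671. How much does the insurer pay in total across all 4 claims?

$14,512

Bill 1, $1,647: $500 finishes the deductible; $1,147 goes to coinsurance; owner's 10% is $114.70. Owner pays $614.70; OOP now $614.70. Insurer: $1,647 − $614.70 = $1,032.30.
Bill 2, $6,109: deductible met; 10% of $6,109 = $610.90. Cost to owner: $610.90. OOP to date $1,225.60. Plan pays $6,109 − $610.90 = $5,498.10.
Bill 3, $385: deductible already satisfied, so owner's share is 10% × $385 = $38.50. Owner pays $38.50; OOP now $1,264.10. Insurer: $385 − $38.50 = $346.50.
Bill 4, $7,671: deductible already satisfied, so owner's share is 10% × $7,671 = $767.10. OOP would hit $2,031.20 > $1,300, so the cap limits the owner to $1,300 − $1,264.10 = $35.90. Insurer: $7,671 − $35.90 = $7,635.10.
Insurer total: $1,032.30 + $5,498.10 + $346.50 + $7,635.10 = $14,512.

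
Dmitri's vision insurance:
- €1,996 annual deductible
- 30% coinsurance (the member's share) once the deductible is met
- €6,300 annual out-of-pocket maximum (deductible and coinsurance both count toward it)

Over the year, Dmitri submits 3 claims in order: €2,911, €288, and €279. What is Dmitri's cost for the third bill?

Claim 1 — €2,911: deductible takes €1,996, €915 remains; coinsurance €915 × 30% = €274.50. Member pays €2,270.50; OOP now €2,270.50.
Claim 2 — €288: deductible met; 30% of €288 = €86.40. Cost to member: €86.40. OOP to date €2,356.90.
Claim 3 — €279: deductible met; 30% of €279 = €83.70. Member pays €83.70; OOP now €2,440.60.

€83.70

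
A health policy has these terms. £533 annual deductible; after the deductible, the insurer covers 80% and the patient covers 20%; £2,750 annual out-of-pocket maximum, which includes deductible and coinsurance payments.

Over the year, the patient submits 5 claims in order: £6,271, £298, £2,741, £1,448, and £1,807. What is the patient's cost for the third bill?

£548.20

Claim 1 (£6,271): deductible takes £533, £5,738 remains; 20% of £5,738 = £1,147.60. Patient owes £1,680.60 (running OOP £1,680.60).
Claim 2 (£298): deductible already satisfied, so patient's share is 20% × £298 = £59.60. Patient pays £59.60; OOP now £1,740.20.
Claim 3 (£2,741): 20% coinsurance on £2,741 = £548.20. Patient owes £548.20 (running OOP £2,288.40).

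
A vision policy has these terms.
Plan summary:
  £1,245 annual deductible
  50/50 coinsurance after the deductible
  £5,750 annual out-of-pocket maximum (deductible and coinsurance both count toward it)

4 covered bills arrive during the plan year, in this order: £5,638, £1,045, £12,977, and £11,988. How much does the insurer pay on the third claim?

£11,191

Claim 1 — £5,638: £1,245 to deductible, leaving £4,393; coinsurance £4,393 × 50% = £2,196.50. Member pays £3,441.50; OOP now £3,441.50. Insurer: £5,638 − £3,441.50 = £2,196.50.
Claim 2 — £1,045: deductible already satisfied, so member's share is 50% × £1,045 = £522.50. Member pays £522.50; OOP now £3,964. Plan pays £1,045 − £522.50 = £522.50.
Claim 3 — £12,977: 50% coinsurance on £12,977 = £6,488.50. That would push OOP to £10,452.50, over the £5,750 cap, so member pays £5,750 − £3,964 = £1,786. Insurer: £12,977 − £1,786 = £11,191.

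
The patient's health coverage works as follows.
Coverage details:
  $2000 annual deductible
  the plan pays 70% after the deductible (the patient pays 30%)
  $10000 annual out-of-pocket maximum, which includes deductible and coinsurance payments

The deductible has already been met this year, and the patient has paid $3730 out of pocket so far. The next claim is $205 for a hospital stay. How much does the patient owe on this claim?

$61.50

The deductible is already satisfied, so the full bill goes to coinsurance.
Coinsurance: $205 × 30% = $61.50.
Total out-of-pocket so far would be $3730 + $61.50 = $3791.50, below the $10000 cap — no reduction.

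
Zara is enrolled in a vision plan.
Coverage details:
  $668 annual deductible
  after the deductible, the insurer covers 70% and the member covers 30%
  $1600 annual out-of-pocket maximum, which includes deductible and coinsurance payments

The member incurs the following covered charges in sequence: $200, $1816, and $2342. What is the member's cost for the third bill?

$527.60

Bill 1, $200: entire amount goes to the deductible. Cost to member: $200. OOP to date $200.
Bill 2, $1816: $468 to deductible, leaving $1348; coinsurance $1348 × 30% = $404.40. Member owes $872.40 (running OOP $1072.40).
Bill 3, $2342: deductible already satisfied, so member's share is 30% × $2342 = $702.60. Adding that to $1072.40 gives $1775, past the $1600 cap; member pays only $1600 − $1072.40 = $527.60.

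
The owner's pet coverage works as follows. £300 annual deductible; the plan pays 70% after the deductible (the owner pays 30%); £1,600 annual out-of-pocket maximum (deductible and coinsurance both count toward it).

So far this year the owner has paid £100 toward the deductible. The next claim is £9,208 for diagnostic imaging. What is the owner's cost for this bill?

Remaining deductible: £300 − £100 = £200.
After the £200 deductible portion, £9,208 − £200 = £9,008 is subject to coinsurance.
30% of £9,008 = £2,702.40 falls to the owner.
That puts the owner's cost at £200 + £2,702.40 = £2,902.40 before any cap.
Adding £2,902.40 to the £100 already spent would give £3,002.40, which exceeds the £1,600 cap; the owner pays just £1,600 − £100 = £1,500.

£1,500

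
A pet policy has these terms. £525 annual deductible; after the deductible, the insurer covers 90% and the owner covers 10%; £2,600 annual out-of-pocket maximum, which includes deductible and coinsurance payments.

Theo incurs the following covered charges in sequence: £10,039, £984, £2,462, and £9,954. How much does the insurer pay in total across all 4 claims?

Bill 1, £10,039: £525 to deductible, leaving £9,514; coinsurance £9,514 × 10% = £951.40. Owner owes £1,476.40 (running OOP £1,476.40). Insurer: £10,039 − £1,476.40 = £8,562.60.
Bill 2, £984: 10% coinsurance on £984 = £98.40. Owner pays £98.40; OOP now £1,574.80. Insurer: £984 − £98.40 = £885.60.
Bill 3, £2,462: deductible already satisfied, so owner's share is 10% × £2,462 = £246.20. Cost to owner: £246.20. OOP to date £1,821. Plan pays £2,462 − £246.20 = £2,215.80.
Bill 4, £9,954: deductible already satisfied, so owner's share is 10% × £9,954 = £995.40. Adding that to £1,821 gives £2,816.40, past the £2,600 cap; owner pays only £2,600 − £1,821 = £779. Insurer: £9,954 − £779 = £9,175.
Insurer total: £8,562.60 + £885.60 + £2,215.80 + £9,175 = £20,839.

£20,839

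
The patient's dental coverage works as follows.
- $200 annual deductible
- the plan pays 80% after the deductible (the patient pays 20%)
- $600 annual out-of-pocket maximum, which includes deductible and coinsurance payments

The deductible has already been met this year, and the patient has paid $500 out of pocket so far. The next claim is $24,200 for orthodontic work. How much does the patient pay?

The deductible is already satisfied, so the full bill goes to coinsurance.
Patient's 20% share of $24,200 is $4,840.
That would bring total out-of-pocket to $5,340, past the $600 cap. The patient is capped at $600 − $500 = $100 on this claim.

$100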